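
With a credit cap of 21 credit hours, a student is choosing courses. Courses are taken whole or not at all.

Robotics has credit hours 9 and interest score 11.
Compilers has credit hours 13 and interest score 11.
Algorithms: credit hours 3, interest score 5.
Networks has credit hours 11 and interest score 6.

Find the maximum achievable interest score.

Treat it as a binary knapsack problem.
Robotics + Algorithms: credit hours 9 + 3 = 12 ≤ 21, interest score 11 + 5 = 16.
Compilers + Algorithms: credit hours 13 + 3 = 16 ≤ 21, interest score 11 + 5 = 16.
Robotics + Networks: credit hours 9 + 11 = 20 ≤ 21, interest score 11 + 6 = 17.
Best is Robotics and Networks with total interest score 17.

17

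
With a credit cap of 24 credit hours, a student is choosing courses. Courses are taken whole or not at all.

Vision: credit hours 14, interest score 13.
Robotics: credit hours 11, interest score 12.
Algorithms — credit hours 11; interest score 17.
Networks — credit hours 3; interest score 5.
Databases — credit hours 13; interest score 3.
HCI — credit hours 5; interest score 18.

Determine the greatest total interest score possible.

40

Allowing fractional choices, the relaxed optimum would be about 45.5, but courses are indivisible.
Algorithms + Networks + HCI: credit hours 11 + 3 + 5 = 19 ≤ 24, interest score 17 + 5 + 18 = 40.
Vision + Networks + HCI: credit hours 14 + 3 + 5 = 22 ≤ 24, interest score 13 + 5 + 18 = 36.
Best is Algorithms, Networks, and HCI with total interest score 40.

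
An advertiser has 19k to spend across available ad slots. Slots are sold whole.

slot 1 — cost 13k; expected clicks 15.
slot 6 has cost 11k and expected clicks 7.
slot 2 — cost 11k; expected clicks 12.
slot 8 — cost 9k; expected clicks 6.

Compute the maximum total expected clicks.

Allowing fractional choices, the relaxed optimum would be about 21.5, but ad slots are indivisible.
slot 2: cost 11 ≤ 19, expected clicks 12.
slot 1: cost 13 ≤ 19, expected clicks 15.
Best is slot 1 with total expected clicks 15.

15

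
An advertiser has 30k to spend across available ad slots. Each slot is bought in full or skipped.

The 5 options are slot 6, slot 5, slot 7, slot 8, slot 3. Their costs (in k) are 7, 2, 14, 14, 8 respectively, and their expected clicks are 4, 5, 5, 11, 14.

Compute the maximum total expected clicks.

30

Allowing fractional choices, the relaxed optimum would be about 33.4, but ad slots are indivisible.
slot 6 + slot 8 + slot 3: cost 7 + 14 + 8 = 29 ≤ 30, expected clicks 4 + 11 + 14 = 29.
slot 5 + slot 8 + slot 3: cost 2 + 14 + 8 = 24 ≤ 30, expected clicks 5 + 11 + 14 = 30.
Best is slot 5, slot 8, and slot 3 with total expected clicks 30.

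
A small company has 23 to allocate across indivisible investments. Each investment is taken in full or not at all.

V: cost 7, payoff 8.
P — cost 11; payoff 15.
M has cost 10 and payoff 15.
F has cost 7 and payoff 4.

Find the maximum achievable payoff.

This is an integer program with binary decision variables.
Allowing fractional choices, the relaxed optimum would be about 32.3, but investments are indivisible.
V + P: cost 7 + 11 = 18 ≤ 23, payoff 8 + 15 = 23.
P + M: cost 11 + 10 = 21 ≤ 23, payoff 15 + 15 = 30.
V + M: cost 7 + 10 = 17 ≤ 23, payoff 8 + 15 = 23.
Best is P and M with total payoff 30.

30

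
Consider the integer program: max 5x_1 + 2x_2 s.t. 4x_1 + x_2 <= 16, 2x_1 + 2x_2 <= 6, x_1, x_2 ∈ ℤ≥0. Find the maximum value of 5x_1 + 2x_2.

15

(x_1,x_2)=(3,0): 4·3+1·0=12≤16, 2·3+2·0=6≤6, objective 15.
(x_1,x_2)=(2,1): 4·2+1·1=9≤16, 2·2+2·1=6≤6, objective 12.
No feasible integer point exceeds 15.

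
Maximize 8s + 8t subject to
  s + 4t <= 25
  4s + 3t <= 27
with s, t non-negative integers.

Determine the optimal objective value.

64

The continuous relaxation peaks at (2.54, 5.62) with value 65.23; rounding to a feasible lattice point costs some objective.
(s,t)=(3,5): 1·3+4·5=23≤25, 4·3+3·5=27≤27, objective 64.
(s,t)=(3,4): 1·3+4·4=19≤25, 4·3+3·4=24≤27, objective 56.
(s,t)=(1,6): 1·1+4·6=25≤25, 4·1+3·6=22≤27, objective 56.
No feasible integer point exceeds 64.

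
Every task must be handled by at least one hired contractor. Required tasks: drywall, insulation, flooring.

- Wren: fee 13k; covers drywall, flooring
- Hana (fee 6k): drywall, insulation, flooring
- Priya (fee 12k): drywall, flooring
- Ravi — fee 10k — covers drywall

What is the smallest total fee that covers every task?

Hana alone covers drywall, insulation, flooring — every task.
Total fee: 6.
No cover costs less than 6.

6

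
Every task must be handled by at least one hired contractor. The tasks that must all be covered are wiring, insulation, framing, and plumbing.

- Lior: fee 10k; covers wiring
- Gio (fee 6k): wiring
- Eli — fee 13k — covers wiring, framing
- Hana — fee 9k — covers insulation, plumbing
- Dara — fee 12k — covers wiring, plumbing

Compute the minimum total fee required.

22

The greedy cost-per-new-task heuristic would pick Hana, Gio, and Eli for 28, but a cheaper cover exists.
Choose Eli and Hana: together they cover wiring, insulation, framing, plumbing — every task.
Total fee: 13 + 9 = 22.
No cover costs less than 22.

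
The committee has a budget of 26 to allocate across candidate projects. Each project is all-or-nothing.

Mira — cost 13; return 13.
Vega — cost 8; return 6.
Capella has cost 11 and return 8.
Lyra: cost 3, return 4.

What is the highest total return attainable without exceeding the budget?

Mira + Capella: cost 13 + 11 = 24 ≤ 26, return 13 + 8 = 21.
Mira + Vega + Lyra: cost 13 + 8 + 3 = 24 ≤ 26, return 13 + 6 + 4 = 23.
Best is Mira, Vega, and Lyra with total return 23.

23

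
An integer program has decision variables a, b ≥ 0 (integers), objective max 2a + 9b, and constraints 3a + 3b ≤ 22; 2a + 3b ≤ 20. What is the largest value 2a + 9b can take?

56

(a,b)=(1,6): 3·1+3·6=21≤22, 2·1+3·6=20≤20, objective 56.
(a,b)=(0,6): 3·0+3·6=18≤22, 2·0+3·6=18≤20, objective 54.
The best lattice point is (1,6), giving 56.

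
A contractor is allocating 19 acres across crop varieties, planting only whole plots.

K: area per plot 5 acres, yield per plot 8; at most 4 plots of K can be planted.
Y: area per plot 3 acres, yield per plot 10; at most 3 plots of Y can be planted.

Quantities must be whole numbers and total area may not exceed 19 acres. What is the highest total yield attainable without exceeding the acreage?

1×K and 3×Y: area 14 ≤ 19, yield 1·8 + 3·10 = 38.
2×K and 3×Y: area 19 ≤ 19, yield 2·8 + 3·10 = 46.
Best is 46.

46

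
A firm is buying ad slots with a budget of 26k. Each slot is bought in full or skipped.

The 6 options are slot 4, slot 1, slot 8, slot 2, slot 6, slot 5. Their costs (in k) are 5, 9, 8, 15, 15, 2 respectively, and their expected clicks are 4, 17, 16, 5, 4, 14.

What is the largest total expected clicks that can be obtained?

Treat it as a binary knapsack problem.
Allowing fractional choices, the relaxed optimum would be about 51.7, but ad slots are indivisible.
slot 1 + slot 8 + slot 5: cost 9 + 8 + 2 = 19 ≤ 26, expected clicks 17 + 16 + 14 = 47.
slot 4 + slot 1 + slot 8 + slot 5: cost 5 + 9 + 8 + 2 = 24 ≤ 26, expected clicks 4 + 17 + 16 + 14 = 51.
slot 4 + slot 1 + slot 8: cost 5 + 9 + 8 = 22 ≤ 26, expected clicks 4 + 17 + 16 = 37.
Best is slot 4, slot 1, slot 8, and slot 5 with total expected clicks 51.

51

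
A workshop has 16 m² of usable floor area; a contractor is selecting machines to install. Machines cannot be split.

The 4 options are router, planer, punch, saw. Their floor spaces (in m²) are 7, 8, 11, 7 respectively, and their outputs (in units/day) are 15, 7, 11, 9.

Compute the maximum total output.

Take router and saw: floor space 7 + 7 = 14 ≤ 16, output 15 + 9 = 24.
No other feasible combination does better.

24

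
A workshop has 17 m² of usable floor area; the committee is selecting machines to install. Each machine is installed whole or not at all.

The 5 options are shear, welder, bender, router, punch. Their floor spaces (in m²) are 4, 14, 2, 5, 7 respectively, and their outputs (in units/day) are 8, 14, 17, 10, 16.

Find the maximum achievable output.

Allowing fractional choices, the relaxed optimum would be about 49.0, but machines are indivisible.
shear + bender + punch: floor space 4 + 2 + 7 = 13 ≤ 17, output 8 + 17 + 16 = 41.
bender + router + punch: floor space 2 + 5 + 7 = 14 ≤ 17, output 17 + 10 + 16 = 43.
Best is bender, router, and punch with total output 43.

43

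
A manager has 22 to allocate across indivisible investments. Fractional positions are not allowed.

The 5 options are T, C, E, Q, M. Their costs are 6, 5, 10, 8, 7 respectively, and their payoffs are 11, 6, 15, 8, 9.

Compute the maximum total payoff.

32

This is an integer program with binary decision variables.
Allowing fractional choices, the relaxed optimum would be about 33.7, but investments are indivisible.
T + C + E: cost 6 + 5 + 10 = 21 ≤ 22, payoff 11 + 6 + 15 = 32.
C + E + M: cost 5 + 10 + 7 = 22 ≤ 22, payoff 6 + 15 + 9 = 30.
T + Q + M: cost 6 + 8 + 7 = 21 ≤ 22, payoff 11 + 8 + 9 = 28.
Best is T, C, and E with total payoff 32.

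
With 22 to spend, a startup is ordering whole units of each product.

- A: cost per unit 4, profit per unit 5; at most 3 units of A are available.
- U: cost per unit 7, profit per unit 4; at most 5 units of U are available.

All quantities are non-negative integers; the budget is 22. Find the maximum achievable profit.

Take 3×A and 1×U: cost 19 ≤ 22, profit 3·5 + 1·4 = 19.
A has the best ratio (5/4) and is taken to its limit of 3; remaining capacity is filled optimally with the others.

19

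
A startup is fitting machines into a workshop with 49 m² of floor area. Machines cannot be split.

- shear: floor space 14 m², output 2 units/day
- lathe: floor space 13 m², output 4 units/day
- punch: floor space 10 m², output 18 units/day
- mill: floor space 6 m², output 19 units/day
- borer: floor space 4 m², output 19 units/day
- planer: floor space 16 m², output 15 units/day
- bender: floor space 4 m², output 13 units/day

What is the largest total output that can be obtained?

84

punch + mill + borer + planer + bender: floor space 10 + 6 + 4 + 16 + 4 = 40 ≤ 49, output 18 + 19 + 19 + 15 + 13 = 84.
lathe + punch + mill + borer + planer: floor space 13 + 10 + 6 + 4 + 16 = 49 ≤ 49, output 4 + 18 + 19 + 19 + 15 = 75.
lathe + punch + mill + borer + bender: floor space 13 + 10 + 6 + 4 + 4 = 37 ≤ 49, output 4 + 18 + 19 + 19 + 13 = 73.
Best is punch, mill, borer, planer, and bender with total output 84.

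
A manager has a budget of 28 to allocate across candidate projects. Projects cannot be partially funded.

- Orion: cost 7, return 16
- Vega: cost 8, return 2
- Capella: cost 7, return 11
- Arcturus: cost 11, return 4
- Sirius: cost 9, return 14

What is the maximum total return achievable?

41

Allowing fractional choices, the relaxed optimum would be about 42.8, but projects are indivisible.
Orion + Capella + Sirius: cost 7 + 7 + 9 = 23 ≤ 28, return 16 + 11 + 14 = 41.
Orion + Arcturus + Sirius: cost 7 + 11 + 9 = 27 ≤ 28, return 16 + 4 + 14 = 34.
Best is Orion, Capella, and Sirius with total return 41.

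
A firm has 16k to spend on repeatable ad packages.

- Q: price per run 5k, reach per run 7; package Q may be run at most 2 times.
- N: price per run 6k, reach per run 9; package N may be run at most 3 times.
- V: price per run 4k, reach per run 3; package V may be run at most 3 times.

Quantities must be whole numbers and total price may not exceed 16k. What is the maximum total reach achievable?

This is a bounded integer knapsack.
Take 2×Q and 1×N: price 16 ≤ 16, reach 2·7 + 1·9 = 23.
No other integer combination yields more.

23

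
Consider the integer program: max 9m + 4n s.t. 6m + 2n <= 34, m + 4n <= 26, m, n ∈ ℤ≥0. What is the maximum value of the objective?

56

Relaxing integrality, the LP optimum is 56.55 at (m,n) = (3.82, 5.55), which is not an integer point.
(m,n)=(4,5): 6·4+2·5=34≤34, 1·4+4·5=24≤26, objective 56.
(m,n)=(4,4): 6·4+2·4=32≤34, 1·4+4·4=20≤26, objective 52.
(m,n)=(3,5): 6·3+2·5=28≤34, 1·3+4·5=23≤26, objective 47.
The best lattice point is (4,5), giving 56.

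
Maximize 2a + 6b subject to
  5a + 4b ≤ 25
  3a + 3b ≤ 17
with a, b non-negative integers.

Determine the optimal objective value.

(a,b)=(0,5): 5·0+4·5=20≤25, 3·0+3·5=15≤17, objective 30.
(a,b)=(1,4): 5·1+4·4=21≤25, 3·1+3·4=15≤17, objective 26.
(a,b)=(0,4): 5·0+4·4=16≤25, 3·0+3·4=12≤17, objective 24.
No feasible integer point exceeds 30.

30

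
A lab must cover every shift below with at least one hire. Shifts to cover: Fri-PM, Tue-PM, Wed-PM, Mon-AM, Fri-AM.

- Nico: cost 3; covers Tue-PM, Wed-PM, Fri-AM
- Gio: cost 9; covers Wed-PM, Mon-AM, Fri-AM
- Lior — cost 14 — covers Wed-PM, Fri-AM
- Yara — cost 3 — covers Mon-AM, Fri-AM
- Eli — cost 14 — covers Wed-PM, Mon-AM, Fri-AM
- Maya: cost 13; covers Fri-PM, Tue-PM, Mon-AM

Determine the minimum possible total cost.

The greedy cost-per-new-shift heuristic would pick Nico, Yara, and Maya for 19, but a cheaper cover exists.
Choose Nico and Maya: together they cover Fri-PM, Tue-PM, Wed-PM, Mon-AM, Fri-AM — every shift.
Total cost: 3 + 13 = 16.
No cover costs less than 16.

16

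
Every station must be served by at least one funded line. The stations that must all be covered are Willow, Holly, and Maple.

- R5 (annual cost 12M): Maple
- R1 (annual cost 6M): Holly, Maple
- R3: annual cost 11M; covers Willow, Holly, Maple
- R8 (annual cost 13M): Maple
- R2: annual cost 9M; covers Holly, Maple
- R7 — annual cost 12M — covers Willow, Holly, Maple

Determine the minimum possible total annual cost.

11

R3 alone covers Willow, Holly, Maple — every station.
Total annual cost: 11.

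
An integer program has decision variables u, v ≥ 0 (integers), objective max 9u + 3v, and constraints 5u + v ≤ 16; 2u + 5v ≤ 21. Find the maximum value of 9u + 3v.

(u,v)=(3,1): 5·3+1·1=16≤16, 2·3+5·1=11≤21, objective 30.
(u,v)=(3,0): 5·3+1·0=15≤16, 2·3+5·0=6≤21, objective 27.
(u,v)=(2,3): 5·2+1·3=13≤16, 2·2+5·3=19≤21, objective 27.
(u,v)=(2,2): 5·2+1·2=12≤16, 2·2+5·2=14≤21, objective 24.
Maximum is 30 at (u,v)=(3,1).

30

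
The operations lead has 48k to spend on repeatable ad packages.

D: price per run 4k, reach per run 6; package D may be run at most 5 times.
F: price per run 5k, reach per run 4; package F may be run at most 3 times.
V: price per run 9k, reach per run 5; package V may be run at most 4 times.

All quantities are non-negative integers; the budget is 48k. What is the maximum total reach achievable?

48

D has the best ratio (6/4); taking only D gives at most 5×6 = 30 (stopped by the supply cap of 5).
Mixing does better — 5×D, 2×F, and 2×V: price 48 ≤ 48, reach 5·6 + 2·4 + 2·5 = 48.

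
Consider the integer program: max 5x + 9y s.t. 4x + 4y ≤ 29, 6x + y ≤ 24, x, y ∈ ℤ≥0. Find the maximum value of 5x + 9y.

63

The continuous relaxation peaks at (0, 7.25) with value 65.25; rounding to a feasible lattice point costs some objective.
(x,y)=(0,7): 4·0+4·7=28≤29, 6·0+1·7=7≤24, objective 63.
(x,y)=(1,6): 4·1+4·6=28≤29, 6·1+1·6=12≤24, objective 59.
(x,y)=(0,6): 4·0+4·6=24≤29, 6·0+1·6=6≤24, objective 54.
Maximum is 63 at (x,y)=(0,7).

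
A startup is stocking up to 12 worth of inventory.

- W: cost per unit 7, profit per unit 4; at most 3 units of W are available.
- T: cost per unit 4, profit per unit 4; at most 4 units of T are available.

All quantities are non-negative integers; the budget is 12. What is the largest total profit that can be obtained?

12

3×T: cost 12 ≤ 12, profit 3·4 = 12.
2×T: cost 8 ≤ 12, profit 2·4 = 8.
Best is 12.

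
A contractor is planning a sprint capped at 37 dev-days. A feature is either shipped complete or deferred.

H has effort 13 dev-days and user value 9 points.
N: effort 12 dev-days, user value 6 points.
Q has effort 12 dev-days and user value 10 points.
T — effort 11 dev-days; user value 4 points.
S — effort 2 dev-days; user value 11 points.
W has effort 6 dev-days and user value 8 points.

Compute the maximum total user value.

N + Q + S + W: effort 12 + 12 + 2 + 6 = 32 ≤ 37, user value 6 + 10 + 11 + 8 = 35.
H + Q + S + W: effort 13 + 12 + 2 + 6 = 33 ≤ 37, user value 9 + 10 + 11 + 8 = 38.
H + N + S + W: effort 13 + 12 + 2 + 6 = 33 ≤ 37, user value 9 + 6 + 11 + 8 = 34.
Best is H, Q, S, and W with total user value 38.

38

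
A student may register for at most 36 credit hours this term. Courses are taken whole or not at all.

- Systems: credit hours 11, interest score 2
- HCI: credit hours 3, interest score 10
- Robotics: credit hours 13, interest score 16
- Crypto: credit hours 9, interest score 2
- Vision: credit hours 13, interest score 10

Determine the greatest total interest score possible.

36

Treat it as a binary knapsack problem.
Allowing fractional choices, the relaxed optimum would be about 37.6, but courses are indivisible.
HCI + Robotics + Vision: credit hours 3 + 13 + 13 = 29 ≤ 36, interest score 10 + 16 + 10 = 36.
Systems + HCI + Robotics + Crypto: credit hours 11 + 3 + 13 + 9 = 36 ≤ 36, interest score 2 + 10 + 16 + 2 = 30.
HCI + Robotics + Crypto: credit hours 3 + 13 + 9 = 25 ≤ 36, interest score 10 + 16 + 2 = 28.
Best is HCI, Robotics, and Vision with total interest score 36.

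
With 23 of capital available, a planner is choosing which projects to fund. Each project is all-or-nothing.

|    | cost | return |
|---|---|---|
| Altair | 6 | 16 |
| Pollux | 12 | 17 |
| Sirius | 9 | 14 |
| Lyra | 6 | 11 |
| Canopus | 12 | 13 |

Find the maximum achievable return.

41

Allowing fractional choices, the relaxed optimum would be about 43.8, but projects are indivisible.
Altair + Pollux: cost 6 + 12 = 18 ≤ 23, return 16 + 17 = 33.
Pollux + Sirius: cost 12 + 9 = 21 ≤ 23, return 17 + 14 = 31.
Altair + Sirius + Lyra: cost 6 + 9 + 6 = 21 ≤ 23, return 16 + 14 + 11 = 41.
Best is Altair, Sirius, and Lyra with total return 41.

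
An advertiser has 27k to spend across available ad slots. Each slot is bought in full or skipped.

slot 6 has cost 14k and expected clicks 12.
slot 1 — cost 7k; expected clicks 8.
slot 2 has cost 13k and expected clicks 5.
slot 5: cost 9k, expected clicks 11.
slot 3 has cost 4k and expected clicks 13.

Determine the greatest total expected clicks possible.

Allowing fractional choices, the relaxed optimum would be about 38.0, but ad slots are indivisible.
slot 6 + slot 5 + slot 3: cost 14 + 9 + 4 = 27 ≤ 27, expected clicks 12 + 11 + 13 = 36.
slot 6 + slot 1 + slot 3: cost 14 + 7 + 4 = 25 ≤ 27, expected clicks 12 + 8 + 13 = 33.
Best is slot 6, slot 5, and slot 3 with total expected clicks 36.

36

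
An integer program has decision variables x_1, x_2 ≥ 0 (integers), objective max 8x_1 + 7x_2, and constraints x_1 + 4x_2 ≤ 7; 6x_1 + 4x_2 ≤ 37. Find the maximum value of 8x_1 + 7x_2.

48

Relaxing integrality, the LP optimum is 49.75 at (x_1,x_2) = (6, 0.25), which is not an integer point.
(x_1,x_2)=(6,0): 1·6+4·0=6≤7, 6·6+4·0=36≤37, objective 48.
(x_1,x_2)=(5,0): 1·5+4·0=5≤7, 6·5+4·0=30≤37, objective 40.
The best lattice point is (6,0), giving 48.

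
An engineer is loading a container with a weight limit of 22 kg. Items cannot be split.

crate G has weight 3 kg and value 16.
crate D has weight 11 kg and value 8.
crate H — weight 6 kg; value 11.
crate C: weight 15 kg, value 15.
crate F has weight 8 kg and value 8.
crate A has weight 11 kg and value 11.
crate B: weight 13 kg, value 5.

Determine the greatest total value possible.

38

Treat it as a binary knapsack problem.
Take crate G, crate H, and crate A: weight 3 + 6 + 11 = 20 ≤ 22, value 16 + 11 + 11 = 38.
No other feasible combination does better.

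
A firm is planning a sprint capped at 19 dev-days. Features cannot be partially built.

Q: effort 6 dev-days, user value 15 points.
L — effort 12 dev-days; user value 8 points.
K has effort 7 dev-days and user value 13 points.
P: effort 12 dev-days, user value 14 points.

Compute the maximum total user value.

29

This is a 0-1 knapsack instance.
Allowing fractional choices, the relaxed optimum would be about 35.0, but features are indivisible.
Q + P: effort 6 + 12 = 18 ≤ 19, user value 15 + 14 = 29.
Q + K: effort 6 + 7 = 13 ≤ 19, user value 15 + 13 = 28.
Best is Q and P with total user value 29.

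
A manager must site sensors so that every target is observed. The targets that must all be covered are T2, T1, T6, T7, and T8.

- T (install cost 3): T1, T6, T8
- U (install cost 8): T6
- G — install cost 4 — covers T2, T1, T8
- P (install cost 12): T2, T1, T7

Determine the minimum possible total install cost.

This is an integer covering problem.
Choose T and P: together they cover T2, T1, T6, T7, T8 — every target.
Total install cost: 3 + 12 = 15.

15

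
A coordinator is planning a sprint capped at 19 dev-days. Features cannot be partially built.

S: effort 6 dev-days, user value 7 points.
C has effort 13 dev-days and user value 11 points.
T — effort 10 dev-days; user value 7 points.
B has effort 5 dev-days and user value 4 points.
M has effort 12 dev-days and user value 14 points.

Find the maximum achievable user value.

This is a 0-1 knapsack instance.
Allowing fractional choices, the relaxed optimum would be about 21.8, but features are indivisible.
B + M: effort 5 + 12 = 17 ≤ 19, user value 4 + 14 = 18.
S + M: effort 6 + 12 = 18 ≤ 19, user value 7 + 14 = 21.
S + C: effort 6 + 13 = 19 ≤ 19, user value 7 + 11 = 18.
Best is S and M with total user value 21.

21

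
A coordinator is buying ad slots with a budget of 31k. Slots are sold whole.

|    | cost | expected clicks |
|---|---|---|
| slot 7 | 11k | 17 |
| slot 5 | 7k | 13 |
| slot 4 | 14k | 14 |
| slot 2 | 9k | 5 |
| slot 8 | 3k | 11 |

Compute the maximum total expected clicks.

46

Take slot 7, slot 5, slot 2, and slot 8: cost 11 + 7 + 9 + 3 = 30 ≤ 31, expected clicks 17 + 13 + 5 + 11 = 46.
No other feasible combination does better.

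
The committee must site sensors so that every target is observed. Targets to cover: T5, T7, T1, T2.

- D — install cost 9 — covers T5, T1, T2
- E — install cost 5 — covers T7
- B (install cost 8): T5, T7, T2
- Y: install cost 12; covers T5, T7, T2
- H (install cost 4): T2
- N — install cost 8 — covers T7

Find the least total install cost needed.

14

Choose D and E: together they cover T5, T7, T1, T2 — every target.
Total install cost: 9 + 5 = 14.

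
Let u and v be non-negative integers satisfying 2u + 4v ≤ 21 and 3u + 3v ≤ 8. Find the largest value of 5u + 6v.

12

The continuous relaxation peaks at (0, 2.67) with value 16.00; rounding to a feasible lattice point costs some objective.
(u,v)=(0,2): 2·0+4·2=8≤21, 3·0+3·2=6≤8, objective 12.
(u,v)=(1,1): 2·1+4·1=6≤21, 3·1+3·1=6≤8, objective 11.
(u,v)=(0,1): 2·0+4·1=4≤21, 3·0+3·1=3≤8, objective 6.
No feasible integer point exceeds 12.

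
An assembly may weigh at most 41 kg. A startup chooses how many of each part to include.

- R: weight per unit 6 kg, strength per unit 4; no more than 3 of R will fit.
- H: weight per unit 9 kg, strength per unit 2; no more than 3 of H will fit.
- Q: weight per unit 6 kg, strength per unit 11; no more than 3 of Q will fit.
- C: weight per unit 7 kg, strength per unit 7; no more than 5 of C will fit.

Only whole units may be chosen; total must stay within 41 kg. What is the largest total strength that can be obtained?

54

Q has the best ratio (11/6); taking only Q gives at most 3×11 = 33 (stopped by the supply cap of 3).
Mixing does better — 3×Q and 3×C: weight 39 ≤ 41, strength 3·11 + 3·7 = 54.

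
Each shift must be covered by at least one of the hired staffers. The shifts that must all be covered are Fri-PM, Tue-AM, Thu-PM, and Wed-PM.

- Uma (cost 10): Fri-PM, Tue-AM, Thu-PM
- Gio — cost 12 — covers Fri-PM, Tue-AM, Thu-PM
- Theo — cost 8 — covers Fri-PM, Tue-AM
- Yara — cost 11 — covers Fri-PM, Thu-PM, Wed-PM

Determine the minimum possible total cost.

Choose Theo and Yara: together they cover Fri-PM, Tue-AM, Thu-PM, Wed-PM — every shift.
Total cost: 8 + 11 = 19.

19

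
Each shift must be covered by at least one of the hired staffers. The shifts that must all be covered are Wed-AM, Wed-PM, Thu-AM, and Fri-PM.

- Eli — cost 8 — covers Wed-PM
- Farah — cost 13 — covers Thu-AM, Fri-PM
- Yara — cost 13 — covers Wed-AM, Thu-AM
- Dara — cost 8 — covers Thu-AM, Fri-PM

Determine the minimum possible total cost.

This is an integer covering problem.
Choose Eli, Yara, and Dara: together they cover Wed-AM, Wed-PM, Thu-AM, Fri-PM — every shift.
Total cost: 8 + 13 + 8 = 29.

29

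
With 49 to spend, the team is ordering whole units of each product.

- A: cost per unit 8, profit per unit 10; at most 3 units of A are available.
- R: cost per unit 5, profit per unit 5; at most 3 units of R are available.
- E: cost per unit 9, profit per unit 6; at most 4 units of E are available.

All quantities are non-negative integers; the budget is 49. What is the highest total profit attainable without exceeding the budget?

51

2×A, 3×R, and 2×E: cost 49 ≤ 49, profit 2·10 + 3·5 + 2·6 = 47.
3×A, 3×R, and 1×E: cost 48 ≤ 49, profit 3·10 + 3·5 + 1·6 = 51.
Best is 51.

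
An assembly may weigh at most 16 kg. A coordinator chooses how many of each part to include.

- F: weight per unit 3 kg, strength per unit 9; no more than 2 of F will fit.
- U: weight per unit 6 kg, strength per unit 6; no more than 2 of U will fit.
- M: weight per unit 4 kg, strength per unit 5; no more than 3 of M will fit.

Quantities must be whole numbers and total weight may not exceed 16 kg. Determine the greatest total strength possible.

29

2×F and 2×M: weight 14 ≤ 16, strength 2·9 + 2·5 = 28.
2×F, 1×U, and 1×M: weight 16 ≤ 16, strength 2·9 + 1·6 + 1·5 = 29.
Best is 29.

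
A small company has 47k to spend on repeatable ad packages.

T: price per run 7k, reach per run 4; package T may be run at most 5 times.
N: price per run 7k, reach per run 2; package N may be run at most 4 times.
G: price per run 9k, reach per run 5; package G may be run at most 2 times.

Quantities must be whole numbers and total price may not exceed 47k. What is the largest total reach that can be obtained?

5×T and 1×G: price 44 ≤ 47, reach 5·4 + 1·5 = 25.
4×T and 2×G: price 46 ≤ 47, reach 4·4 + 2·5 = 26.
Best is 26.

26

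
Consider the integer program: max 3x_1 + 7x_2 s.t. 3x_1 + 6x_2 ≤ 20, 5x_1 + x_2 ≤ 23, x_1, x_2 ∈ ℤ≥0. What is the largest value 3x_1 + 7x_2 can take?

The continuous relaxation peaks at (0, 3.33) with value 23.33; rounding to a feasible lattice point costs some objective.
(x_1,x_2)=(0,3): 3·0+6·3=18≤20, 5·0+1·3=3≤23, objective 21.
(x_1,x_2)=(1,2): 3·1+6·2=15≤20, 5·1+1·2=7≤23, objective 17.
No feasible integer point exceeds 21.

21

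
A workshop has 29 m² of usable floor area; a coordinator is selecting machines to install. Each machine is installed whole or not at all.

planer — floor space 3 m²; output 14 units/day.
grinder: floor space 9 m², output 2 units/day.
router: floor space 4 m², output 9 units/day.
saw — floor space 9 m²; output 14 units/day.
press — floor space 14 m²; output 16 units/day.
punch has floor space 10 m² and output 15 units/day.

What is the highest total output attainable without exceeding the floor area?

Take planer, router, saw, and punch: floor space 3 + 4 + 9 + 10 = 26 ≤ 29, output 14 + 9 + 14 + 15 = 52.
No other feasible combination does better.

52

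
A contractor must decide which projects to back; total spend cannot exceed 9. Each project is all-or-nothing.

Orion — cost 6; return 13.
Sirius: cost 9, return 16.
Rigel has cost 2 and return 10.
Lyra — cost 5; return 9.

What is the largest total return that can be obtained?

Take Orion and Rigel: cost 6 + 2 = 8 ≤ 9, return 13 + 10 = 23.
No other feasible combination does better.

23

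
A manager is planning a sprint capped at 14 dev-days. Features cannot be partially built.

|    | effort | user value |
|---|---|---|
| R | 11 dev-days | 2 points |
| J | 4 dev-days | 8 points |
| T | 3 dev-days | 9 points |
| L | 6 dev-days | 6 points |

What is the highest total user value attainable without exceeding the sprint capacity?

23

Allowing fractional choices, the relaxed optimum would be about 23.2, but features are indivisible.
J + T: effort 4 + 3 = 7 ≤ 14, user value 8 + 9 = 17.
J + T + L: effort 4 + 3 + 6 = 13 ≤ 14, user value 8 + 9 + 6 = 23.
Best is J, T, and L with total user value 23.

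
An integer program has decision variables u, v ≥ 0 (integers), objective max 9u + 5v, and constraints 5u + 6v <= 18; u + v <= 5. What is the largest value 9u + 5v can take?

27

Relaxing integrality, the LP optimum is 32.40 at (u,v) = (3.6, 0), which is not an integer point.
(u,v)=(3,0): 5·3+6·0=15≤18, 1·3+1·0=3≤5, objective 27.
(u,v)=(2,1): 5·2+6·1=16≤18, 1·2+1·1=3≤5, objective 23.
(u,v)=(2,0): 5·2+6·0=10≤18, 1·2+1·0=2≤5, objective 18.
Maximum is 27 at (u,v)=(3,0).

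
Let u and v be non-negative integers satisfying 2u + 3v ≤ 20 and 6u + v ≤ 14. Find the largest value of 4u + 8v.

Relaxing integrality, the LP optimum is 53.33 at (u,v) = (0, 6.67), which is not an integer point.
(u,v)=(1,6): 2·1+3·6=20≤20, 6·1+1·6=12≤14, objective 52.
(u,v)=(0,6): 2·0+3·6=18≤20, 6·0+1·6=6≤14, objective 48.
(u,v)=(1,5): 2·1+3·5=17≤20, 6·1+1·5=11≤14, objective 44.
(u,v)=(0,5): 2·0+3·5=15≤20, 6·0+1·5=5≤14, objective 40.
No feasible integer point exceeds 52.

52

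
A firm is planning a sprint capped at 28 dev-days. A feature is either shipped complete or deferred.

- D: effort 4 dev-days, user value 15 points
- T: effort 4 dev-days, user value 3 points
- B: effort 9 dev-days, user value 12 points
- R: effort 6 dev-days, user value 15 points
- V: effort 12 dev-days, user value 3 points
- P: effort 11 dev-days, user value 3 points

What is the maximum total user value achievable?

45

D + B + R: effort 4 + 9 + 6 = 19 ≤ 28, user value 15 + 12 + 15 = 42.
D + T + B + R: effort 4 + 4 + 9 + 6 = 23 ≤ 28, user value 15 + 3 + 12 + 15 = 45.
D + T + R + P: effort 4 + 4 + 6 + 11 = 25 ≤ 28, user value 15 + 3 + 15 + 3 = 36.
Best is D, T, B, and R with total user value 45.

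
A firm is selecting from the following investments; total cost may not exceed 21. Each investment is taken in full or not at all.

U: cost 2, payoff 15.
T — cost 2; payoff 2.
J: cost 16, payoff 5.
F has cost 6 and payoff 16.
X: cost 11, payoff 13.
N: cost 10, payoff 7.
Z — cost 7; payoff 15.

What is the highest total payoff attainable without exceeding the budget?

This is a 0-1 knapsack instance.
U + T + F + Z: cost 2 + 2 + 6 + 7 = 17 ≤ 21, payoff 15 + 2 + 16 + 15 = 48.
U + F + Z: cost 2 + 6 + 7 = 15 ≤ 21, payoff 15 + 16 + 15 = 46.
Best is U, T, F, and Z with total payoff 48.

48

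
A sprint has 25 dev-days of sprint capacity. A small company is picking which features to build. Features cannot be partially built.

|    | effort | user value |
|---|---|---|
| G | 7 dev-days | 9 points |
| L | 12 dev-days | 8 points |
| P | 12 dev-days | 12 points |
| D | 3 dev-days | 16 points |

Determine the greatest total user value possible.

37

Allowing fractional choices, the relaxed optimum would be about 39.0, but features are indivisible.
G + L + D: effort 7 + 12 + 3 = 22 ≤ 25, user value 9 + 8 + 16 = 33.
P + D: effort 12 + 3 = 15 ≤ 25, user value 12 + 16 = 28.
G + P + D: effort 7 + 12 + 3 = 22 ≤ 25, user value 9 + 12 + 16 = 37.
Best is G, P, and D with total user value 37.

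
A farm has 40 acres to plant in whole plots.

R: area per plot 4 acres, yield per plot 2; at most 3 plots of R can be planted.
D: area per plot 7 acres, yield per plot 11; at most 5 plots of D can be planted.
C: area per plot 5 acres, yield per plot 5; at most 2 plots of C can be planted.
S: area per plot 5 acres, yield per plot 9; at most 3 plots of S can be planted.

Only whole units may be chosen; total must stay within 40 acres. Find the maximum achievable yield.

64

S has the best ratio (9/5); taking only S gives at most 3×9 = 27 (stopped by the supply cap of 3).
Mixing does better — 5×D and 1×S: area 40 ≤ 40, yield 5·11 + 1·9 = 64.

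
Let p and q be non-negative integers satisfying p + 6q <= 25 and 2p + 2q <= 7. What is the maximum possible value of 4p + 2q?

The continuous relaxation peaks at (3.5, 0) with value 14.00; rounding to a feasible lattice point costs some objective.
(p,q)=(3,0) is feasible, giving 12.
(p,q)=(2,1) is feasible, giving 10.
(p,q)=(2,0) is feasible, giving 8.
The best lattice point is (3,0), giving 12.

12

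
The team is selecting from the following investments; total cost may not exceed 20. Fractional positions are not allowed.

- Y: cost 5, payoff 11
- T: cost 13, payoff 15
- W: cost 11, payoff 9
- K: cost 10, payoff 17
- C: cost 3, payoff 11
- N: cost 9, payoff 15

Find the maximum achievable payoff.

This is a 0-1 knapsack instance.
Take Y, K, and C: cost 5 + 10 + 3 = 18 ≤ 20, payoff 11 + 17 + 11 = 39.
No other feasible combination does better.

39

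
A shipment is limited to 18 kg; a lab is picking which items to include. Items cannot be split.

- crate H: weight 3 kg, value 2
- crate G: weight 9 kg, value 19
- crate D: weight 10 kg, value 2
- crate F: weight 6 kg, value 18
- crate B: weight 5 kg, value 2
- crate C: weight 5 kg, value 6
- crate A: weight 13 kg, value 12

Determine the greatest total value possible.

crate H + crate G + crate F: weight 3 + 9 + 6 = 18 ≤ 18, value 2 + 19 + 18 = 39.
crate H + crate G + crate C: weight 3 + 9 + 5 = 17 ≤ 18, value 2 + 19 + 6 = 27.
crate G + crate F: weight 9 + 6 = 15 ≤ 18, value 19 + 18 = 37.
Best is crate H, crate G, and crate F with total value 39.

39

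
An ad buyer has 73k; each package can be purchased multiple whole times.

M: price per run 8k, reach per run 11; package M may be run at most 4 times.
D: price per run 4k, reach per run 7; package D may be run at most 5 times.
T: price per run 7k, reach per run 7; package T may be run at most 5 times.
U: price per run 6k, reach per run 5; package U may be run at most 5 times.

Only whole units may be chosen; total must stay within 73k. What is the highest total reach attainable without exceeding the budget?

100

D has the best ratio (7/4); taking only D gives at most 5×7 = 35 (stopped by the supply cap of 5).
Mixing does better — 4×M, 5×D, and 3×T: price 73 ≤ 73, reach 4·11 + 5·7 + 3·7 = 100.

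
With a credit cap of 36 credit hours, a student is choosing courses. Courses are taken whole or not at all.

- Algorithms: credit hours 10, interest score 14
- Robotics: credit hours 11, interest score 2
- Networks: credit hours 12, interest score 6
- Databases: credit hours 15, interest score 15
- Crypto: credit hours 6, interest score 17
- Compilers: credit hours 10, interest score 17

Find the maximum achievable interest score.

Take Databases, Crypto, and Compilers: credit hours 15 + 6 + 10 = 31 ≤ 36, interest score 15 + 17 + 17 = 49.
No other feasible combination does better.

49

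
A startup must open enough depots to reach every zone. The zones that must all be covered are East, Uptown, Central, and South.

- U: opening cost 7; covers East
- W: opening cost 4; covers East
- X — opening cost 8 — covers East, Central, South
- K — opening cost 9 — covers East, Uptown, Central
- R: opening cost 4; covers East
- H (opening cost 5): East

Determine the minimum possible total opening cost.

Choose X and K: together they cover East, Uptown, Central, South — every zone.
Total opening cost: 8 + 9 = 17.

17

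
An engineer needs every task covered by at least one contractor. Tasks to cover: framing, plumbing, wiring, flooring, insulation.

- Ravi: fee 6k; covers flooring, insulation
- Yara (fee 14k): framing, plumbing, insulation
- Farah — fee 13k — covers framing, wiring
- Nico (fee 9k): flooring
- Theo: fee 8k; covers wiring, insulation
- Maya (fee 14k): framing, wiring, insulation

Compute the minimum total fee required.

28

The greedy cost-per-new-task heuristic would pick Ravi, Farah, and Yara for 33, but a cheaper cover exists.
Choose Ravi, Yara, and Theo: together they cover framing, plumbing, wiring, flooring, insulation — every task.
Total fee: 6 + 14 + 8 = 28.
No cover costs less than 28.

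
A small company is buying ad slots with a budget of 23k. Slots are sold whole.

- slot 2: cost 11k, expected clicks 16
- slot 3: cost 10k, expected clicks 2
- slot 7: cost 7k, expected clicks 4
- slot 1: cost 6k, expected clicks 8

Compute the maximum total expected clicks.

Take slot 2 and slot 1: cost 11 + 6 = 17 ≤ 23, expected clicks 16 + 8 = 24.
No other feasible combination does better.

24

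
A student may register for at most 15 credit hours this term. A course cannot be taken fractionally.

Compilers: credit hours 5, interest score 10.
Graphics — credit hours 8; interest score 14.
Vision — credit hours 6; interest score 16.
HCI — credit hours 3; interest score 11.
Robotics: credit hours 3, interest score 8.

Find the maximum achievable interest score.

37

Treat it as a binary knapsack problem.
Take Compilers, Vision, and HCI: credit hours 5 + 6 + 3 = 14 ≤ 15, interest score 10 + 16 + 11 = 37.
No other feasible combination does better.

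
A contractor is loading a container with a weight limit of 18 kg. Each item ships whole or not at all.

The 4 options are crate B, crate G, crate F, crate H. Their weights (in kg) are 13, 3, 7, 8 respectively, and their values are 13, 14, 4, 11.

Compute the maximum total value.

29

Allowing fractional choices, the relaxed optimum would be about 32.0, but items are indivisible.
crate B + crate G: weight 13 + 3 = 16 ≤ 18, value 13 + 14 = 27.
crate G + crate H: weight 3 + 8 = 11 ≤ 18, value 14 + 11 = 25.
crate G + crate F + crate H: weight 3 + 7 + 8 = 18 ≤ 18, value 14 + 4 + 11 = 29.
Best is crate G, crate F, and crate H with total value 29.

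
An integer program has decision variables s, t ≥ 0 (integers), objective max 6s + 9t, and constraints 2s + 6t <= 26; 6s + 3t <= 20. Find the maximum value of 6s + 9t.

42

(s,t)=(1,4) is feasible, giving 42.
(s,t)=(0,4) is feasible, giving 36.
(s,t)=(1,3) is feasible, giving 33.
(s,t)=(2,2) is feasible, giving 30.
No feasible integer point exceeds 42.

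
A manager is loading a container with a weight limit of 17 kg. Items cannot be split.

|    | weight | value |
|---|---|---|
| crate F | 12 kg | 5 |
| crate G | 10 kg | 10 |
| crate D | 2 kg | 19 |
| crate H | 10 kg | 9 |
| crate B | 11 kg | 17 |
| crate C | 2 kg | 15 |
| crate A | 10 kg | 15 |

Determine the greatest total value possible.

This is an integer program with binary decision variables.
Allowing fractional choices, the relaxed optimum would be about 54.0, but items are indivisible.
crate G + crate D + crate C: weight 10 + 2 + 2 = 14 ≤ 17, value 10 + 19 + 15 = 44.
crate D + crate B + crate C: weight 2 + 11 + 2 = 15 ≤ 17, value 19 + 17 + 15 = 51.
crate D + crate C + crate A: weight 2 + 2 + 10 = 14 ≤ 17, value 19 + 15 + 15 = 49.
Best is crate D, crate B, and crate C with total value 51.

51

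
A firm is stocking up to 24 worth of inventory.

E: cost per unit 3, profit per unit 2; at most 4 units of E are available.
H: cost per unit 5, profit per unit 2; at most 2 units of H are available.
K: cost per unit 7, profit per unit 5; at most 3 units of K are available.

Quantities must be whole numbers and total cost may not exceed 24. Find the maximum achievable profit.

K has the best ratio (5/7); taking only K gives at most 3×5 = 15 (stopped by the cost limit).
Mixing does better — 1×E and 3×K: cost 24 ≤ 24, profit 1·2 + 3·5 = 17.

17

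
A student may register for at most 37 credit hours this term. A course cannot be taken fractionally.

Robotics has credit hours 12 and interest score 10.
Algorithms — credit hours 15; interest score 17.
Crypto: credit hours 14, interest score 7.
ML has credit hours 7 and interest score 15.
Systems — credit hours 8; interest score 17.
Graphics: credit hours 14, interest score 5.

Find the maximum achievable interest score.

Treat it as a binary knapsack problem.
Allowing fractional choices, the relaxed optimum would be about 54.8, but courses are indivisible.
Algorithms + ML + Systems: credit hours 15 + 7 + 8 = 30 ≤ 37, interest score 17 + 15 + 17 = 49.
Robotics + ML + Systems: credit hours 12 + 7 + 8 = 27 ≤ 37, interest score 10 + 15 + 17 = 42.
Robotics + Algorithms + Systems: credit hours 12 + 15 + 8 = 35 ≤ 37, interest score 10 + 17 + 17 = 44.
Best is Algorithms, ML, and Systems with total interest score 49.

49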